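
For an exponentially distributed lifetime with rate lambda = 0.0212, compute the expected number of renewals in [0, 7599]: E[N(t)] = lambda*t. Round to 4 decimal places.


lambda = 0.0212
t = 7599
E[N(t)] = lambda * t
E[N(t)] = 0.0212 * 7599
E[N(t)] = 161.0988

161.0988


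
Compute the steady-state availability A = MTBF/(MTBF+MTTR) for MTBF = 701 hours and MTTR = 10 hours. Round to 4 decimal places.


MTBF = 701
MTTR = 10
MTBF + MTTR = 711
A = 701 / 711
A = 0.9859

0.9859


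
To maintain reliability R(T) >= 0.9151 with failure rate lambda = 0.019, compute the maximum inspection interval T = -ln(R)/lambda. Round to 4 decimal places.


R_target = 0.9151
lambda = 0.019
-ln(0.9151) = 0.0887
T = 0.0887 / 0.019
T = 4.6696

4.6696


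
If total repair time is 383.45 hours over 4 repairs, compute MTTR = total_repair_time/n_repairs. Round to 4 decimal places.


total_repair_time = 383.45
n_repairs = 4
MTTR = 383.45 / 4
MTTR = 95.8625

95.8625


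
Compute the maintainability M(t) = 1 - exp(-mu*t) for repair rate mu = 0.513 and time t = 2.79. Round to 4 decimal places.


mu = 0.513, t = 2.79
mu * t = 0.513 * 2.79 = 1.4313
exp(-1.4313) = 0.239
M(t) = 1 - 0.239
M(t) = 0.761

0.761


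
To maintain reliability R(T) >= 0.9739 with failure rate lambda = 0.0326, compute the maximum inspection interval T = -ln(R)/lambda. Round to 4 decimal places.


R_target = 0.9739
lambda = 0.0326
-ln(0.9739) = 0.0264
T = 0.0264 / 0.0326
T = 0.8112

0.8112


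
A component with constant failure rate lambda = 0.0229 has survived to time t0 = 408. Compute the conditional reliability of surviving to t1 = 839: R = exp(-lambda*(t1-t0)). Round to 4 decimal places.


lambda = 0.0229
t0 = 408, t1 = 839
t1 - t0 = 431
lambda * (t1-t0) = 0.0229 * 431 = 9.8699
R = exp(-9.8699)
R = 0.0001

0.0001


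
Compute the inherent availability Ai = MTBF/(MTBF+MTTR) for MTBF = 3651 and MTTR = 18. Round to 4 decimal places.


MTBF = 3651
MTTR = 18
MTBF + MTTR = 3669
Ai = 3651 / 3669
Ai = 0.9951

0.9951


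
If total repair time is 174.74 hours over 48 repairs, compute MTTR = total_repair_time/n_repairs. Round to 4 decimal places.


total_repair_time = 174.74
n_repairs = 48
MTTR = 174.74 / 48
MTTR = 3.6404

3.6404


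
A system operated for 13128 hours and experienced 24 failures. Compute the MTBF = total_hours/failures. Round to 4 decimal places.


total_hours = 13128
failures = 24
MTBF = 13128 / 24
MTBF = 547.0

547.0


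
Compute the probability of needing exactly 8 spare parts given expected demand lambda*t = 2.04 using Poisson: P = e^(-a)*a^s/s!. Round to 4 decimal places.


a = 2.04, s = 8
e^(-a) = e^(-2.04) = 0.13
a^s = 2.04^8 = 299.9448
s! = 40320
P = 0.13 * 299.9448 / 40320
P = 0.001

0.001


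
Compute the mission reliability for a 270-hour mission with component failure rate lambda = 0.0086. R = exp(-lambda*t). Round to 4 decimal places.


lambda = 0.0086
mission_time = 270
lambda * t = 0.0086 * 270 = 2.322
R = exp(-2.322)
R = 0.0981

0.0981


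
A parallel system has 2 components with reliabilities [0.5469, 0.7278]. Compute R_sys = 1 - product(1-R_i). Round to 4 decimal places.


Components: [0.5469, 0.7278]
(1 - 0.5469) = 0.4531, running product = 0.4531
(1 - 0.7278) = 0.2722, running product = 0.1233
Product of (1-R_i) = 0.1233
R_sys = 1 - 0.1233 = 0.8767

0.8767


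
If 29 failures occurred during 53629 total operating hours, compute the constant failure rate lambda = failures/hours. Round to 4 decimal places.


failures = 29
total_hours = 53629
lambda = 29 / 53629
lambda = 0.0005

0.0005


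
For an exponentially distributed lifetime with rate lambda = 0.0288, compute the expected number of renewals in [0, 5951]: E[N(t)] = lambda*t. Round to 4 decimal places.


lambda = 0.0288
t = 5951
E[N(t)] = lambda * t
E[N(t)] = 0.0288 * 5951
E[N(t)] = 171.3888

171.3888


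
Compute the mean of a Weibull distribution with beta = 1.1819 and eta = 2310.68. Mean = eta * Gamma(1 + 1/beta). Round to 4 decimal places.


beta = 1.1819, eta = 2310.68
1/beta = 0.8461
1 + 1/beta = 1.8461
Gamma(1.8461) = 0.9444
Mean = 2310.68 * 0.9444
Mean = 2182.278

2182.278


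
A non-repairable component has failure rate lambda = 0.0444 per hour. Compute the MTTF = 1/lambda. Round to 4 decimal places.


lambda = 0.0444
MTTF = 1 / 0.0444
MTTF = 22.5225

22.5225


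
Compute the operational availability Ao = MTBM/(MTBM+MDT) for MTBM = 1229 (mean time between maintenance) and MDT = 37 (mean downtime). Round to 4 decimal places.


MTBM = 1229
MDT = 37
MTBM + MDT = 1266
Ao = 1229 / 1266
Ao = 0.9708

0.9708


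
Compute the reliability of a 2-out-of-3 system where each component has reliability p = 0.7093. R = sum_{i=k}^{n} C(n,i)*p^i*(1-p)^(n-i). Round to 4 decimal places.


k = 2, n = 3, p = 0.7093
i=2: C(3,2)=3 * 0.7093^2 * 0.2907^1 = 0.4388
i=3: C(3,3)=1 * 0.7093^3 * 0.2907^0 = 0.3569
R = sum of terms = 0.7956

0.7956


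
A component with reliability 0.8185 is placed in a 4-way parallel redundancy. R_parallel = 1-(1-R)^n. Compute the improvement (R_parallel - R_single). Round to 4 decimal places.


R_single = 0.8185, n = 4
1 - R_single = 0.1815
(1 - R_single)^n = 0.1815^4 = 0.0011
R_parallel = 1 - 0.0011 = 0.9989
Improvement = 0.9989 - 0.8185
Improvement = 0.1804

0.1804


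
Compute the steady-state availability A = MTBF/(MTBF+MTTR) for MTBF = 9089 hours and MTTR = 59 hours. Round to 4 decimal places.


MTBF = 9089
MTTR = 59
MTBF + MTTR = 9148
A = 9089 / 9148
A = 0.9936

0.9936


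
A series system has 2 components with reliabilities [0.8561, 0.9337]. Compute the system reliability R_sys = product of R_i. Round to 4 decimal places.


Components: [0.8561, 0.9337]
After component 1 (R=0.8561): product = 0.8561
After component 2 (R=0.9337): product = 0.7993
R_sys = 0.7993

0.7993


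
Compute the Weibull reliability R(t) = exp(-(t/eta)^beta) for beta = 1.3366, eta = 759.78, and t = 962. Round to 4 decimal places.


beta = 1.3366, eta = 759.78, t = 962
t/eta = 962 / 759.78 = 1.2662
(t/eta)^beta = 1.2662^1.3366 = 1.3708
R(t) = exp(-1.3708)
R(t) = 0.2539

0.2539


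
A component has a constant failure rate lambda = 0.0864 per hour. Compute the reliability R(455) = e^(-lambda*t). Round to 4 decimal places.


lambda = 0.0864
t = 455
lambda * t = 39.312
R(t) = e^(-39.312)
R(t) = 0.0

0.0


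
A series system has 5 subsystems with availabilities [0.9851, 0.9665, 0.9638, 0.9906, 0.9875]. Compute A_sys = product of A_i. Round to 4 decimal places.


Subsystems: [0.9851, 0.9665, 0.9638, 0.9906, 0.9875]
After subsystem 1 (A=0.9851): product = 0.9851
After subsystem 2 (A=0.9665): product = 0.9521
After subsystem 3 (A=0.9638): product = 0.9176
After subsystem 4 (A=0.9906): product = 0.909
After subsystem 5 (A=0.9875): product = 0.8976
A_sys = 0.8976

0.8976


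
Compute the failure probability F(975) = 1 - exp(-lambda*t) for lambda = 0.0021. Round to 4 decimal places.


lambda = 0.0021, t = 975
lambda * t = 2.0475
exp(-2.0475) = 0.1291
F(t) = 1 - 0.1291
F(t) = 0.8709

0.8709


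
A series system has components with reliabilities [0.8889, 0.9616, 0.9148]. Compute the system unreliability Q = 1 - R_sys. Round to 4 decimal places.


Components: [0.8889, 0.9616, 0.9148]
After component 1: product = 0.8889
After component 2: product = 0.8548
After component 3: product = 0.7819
R_sys = 0.7819
Q = 1 - 0.7819 = 0.2181

0.2181


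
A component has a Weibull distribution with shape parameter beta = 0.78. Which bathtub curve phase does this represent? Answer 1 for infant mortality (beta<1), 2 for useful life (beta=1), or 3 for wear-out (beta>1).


beta = 0.78
Compare beta to 1:
beta < 1 => infant mortality (phase 1)
beta = 1 => useful life (phase 2)
beta > 1 => wear-out (phase 3)
Since beta = 0.78, this is infant mortality (decreasing failure rate)
Phase = 1

1


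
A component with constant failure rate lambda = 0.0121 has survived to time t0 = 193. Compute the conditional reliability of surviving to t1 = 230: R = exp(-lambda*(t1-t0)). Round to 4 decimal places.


lambda = 0.0121
t0 = 193, t1 = 230
t1 - t0 = 37
lambda * (t1-t0) = 0.0121 * 37 = 0.4477
R = exp(-0.4477)
R = 0.6391

0.6391


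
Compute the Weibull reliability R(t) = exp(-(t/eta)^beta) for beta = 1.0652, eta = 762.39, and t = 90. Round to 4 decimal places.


beta = 1.0652, eta = 762.39, t = 90
t/eta = 90 / 762.39 = 0.118
(t/eta)^beta = 0.118^1.0652 = 0.1027
R(t) = exp(-0.1027)
R(t) = 0.9024

0.9024


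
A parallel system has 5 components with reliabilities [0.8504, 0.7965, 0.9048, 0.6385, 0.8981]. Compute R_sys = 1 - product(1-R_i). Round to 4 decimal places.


Components: [0.8504, 0.7965, 0.9048, 0.6385, 0.8981]
(1 - 0.8504) = 0.1496, running product = 0.1496
(1 - 0.7965) = 0.2035, running product = 0.0304
(1 - 0.9048) = 0.0952, running product = 0.0029
(1 - 0.6385) = 0.3615, running product = 0.001
(1 - 0.8981) = 0.1019, running product = 0.0001
Product of (1-R_i) = 0.0001
R_sys = 1 - 0.0001 = 0.9999

0.9999


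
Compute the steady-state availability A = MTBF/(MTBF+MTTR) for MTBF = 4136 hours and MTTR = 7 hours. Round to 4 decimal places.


MTBF = 4136
MTTR = 7
MTBF + MTTR = 4143
A = 4136 / 4143
A = 0.9983

0.9983


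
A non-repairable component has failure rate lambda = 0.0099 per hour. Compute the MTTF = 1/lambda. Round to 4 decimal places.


lambda = 0.0099
MTTF = 1 / 0.0099
MTTF = 101.0101

101.0101


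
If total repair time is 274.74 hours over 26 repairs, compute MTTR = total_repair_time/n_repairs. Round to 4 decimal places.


total_repair_time = 274.74
n_repairs = 26
MTTR = 274.74 / 26
MTTR = 10.5669

10.5669


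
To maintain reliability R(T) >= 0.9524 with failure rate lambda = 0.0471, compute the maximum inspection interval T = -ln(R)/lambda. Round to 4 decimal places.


R_target = 0.9524
lambda = 0.0471
-ln(0.9524) = 0.0488
T = 0.0488 / 0.0471
T = 1.0355

1.0355


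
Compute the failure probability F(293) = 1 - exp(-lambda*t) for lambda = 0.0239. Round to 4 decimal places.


lambda = 0.0239, t = 293
lambda * t = 7.0027
exp(-7.0027) = 0.0009
F(t) = 1 - 0.0009
F(t) = 0.9991

0.9991


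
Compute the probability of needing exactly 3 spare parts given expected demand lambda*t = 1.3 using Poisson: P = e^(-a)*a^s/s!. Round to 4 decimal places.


a = 1.3, s = 3
e^(-a) = e^(-1.3) = 0.2725
a^s = 1.3^3 = 2.197
s! = 6
P = 0.2725 * 2.197 / 6
P = 0.0998

0.0998


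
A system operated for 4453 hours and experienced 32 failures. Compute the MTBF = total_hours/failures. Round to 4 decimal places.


total_hours = 4453
failures = 32
MTBF = 4453 / 32
MTBF = 139.1562

139.1562


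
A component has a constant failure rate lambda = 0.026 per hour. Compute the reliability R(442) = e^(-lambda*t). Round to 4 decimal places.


lambda = 0.026
t = 442
lambda * t = 11.492
R(t) = e^(-11.492)
R(t) = 0.0

0.0


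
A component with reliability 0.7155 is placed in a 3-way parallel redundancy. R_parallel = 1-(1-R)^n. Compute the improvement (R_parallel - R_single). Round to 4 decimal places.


R_single = 0.7155, n = 3
1 - R_single = 0.2845
(1 - R_single)^n = 0.2845^3 = 0.023
R_parallel = 1 - 0.023 = 0.977
Improvement = 0.977 - 0.7155
Improvement = 0.2615

0.2615


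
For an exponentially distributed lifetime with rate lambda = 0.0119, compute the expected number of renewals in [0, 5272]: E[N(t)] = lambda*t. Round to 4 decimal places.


lambda = 0.0119
t = 5272
E[N(t)] = lambda * t
E[N(t)] = 0.0119 * 5272
E[N(t)] = 62.7368

62.7368


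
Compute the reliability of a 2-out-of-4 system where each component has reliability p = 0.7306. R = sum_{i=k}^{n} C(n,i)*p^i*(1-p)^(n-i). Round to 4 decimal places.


k = 2, n = 4, p = 0.7306
i=2: C(4,2)=6 * 0.7306^2 * 0.2694^2 = 0.2324
i=3: C(4,3)=4 * 0.7306^3 * 0.2694^1 = 0.4202
i=4: C(4,4)=1 * 0.7306^4 * 0.2694^0 = 0.2849
R = sum of terms = 0.9376

0.9376


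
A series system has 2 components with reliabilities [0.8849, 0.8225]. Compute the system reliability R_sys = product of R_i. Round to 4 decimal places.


Components: [0.8849, 0.8225]
After component 1 (R=0.8849): product = 0.8849
After component 2 (R=0.8225): product = 0.7278
R_sys = 0.7278

0.7278


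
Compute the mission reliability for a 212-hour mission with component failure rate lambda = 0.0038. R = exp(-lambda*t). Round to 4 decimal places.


lambda = 0.0038
mission_time = 212
lambda * t = 0.0038 * 212 = 0.8056
R = exp(-0.8056)
R = 0.4468

0.4468


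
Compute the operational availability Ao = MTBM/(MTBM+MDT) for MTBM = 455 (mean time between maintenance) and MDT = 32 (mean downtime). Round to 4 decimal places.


MTBM = 455
MDT = 32
MTBM + MDT = 487
Ao = 455 / 487
Ao = 0.9343

0.9343


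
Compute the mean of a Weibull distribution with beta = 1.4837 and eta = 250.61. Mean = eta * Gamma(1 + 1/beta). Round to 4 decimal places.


beta = 1.4837, eta = 250.61
1/beta = 0.674
1 + 1/beta = 1.674
Gamma(1.674) = 0.904
Mean = 250.61 * 0.904
Mean = 226.5433

226.5433


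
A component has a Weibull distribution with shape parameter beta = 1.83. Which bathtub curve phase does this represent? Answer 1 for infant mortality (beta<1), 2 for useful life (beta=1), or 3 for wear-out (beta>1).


beta = 1.83
Compare beta to 1:
beta < 1 => infant mortality (phase 1)
beta = 1 => useful life (phase 2)
beta > 1 => wear-out (phase 3)
Since beta = 1.83, this is wear-out (increasing failure rate)
Phase = 3

3


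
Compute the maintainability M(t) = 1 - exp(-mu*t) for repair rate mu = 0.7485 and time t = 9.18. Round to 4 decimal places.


mu = 0.7485, t = 9.18
mu * t = 0.7485 * 9.18 = 6.8712
exp(-6.8712) = 0.001
M(t) = 1 - 0.001
M(t) = 0.999

0.999


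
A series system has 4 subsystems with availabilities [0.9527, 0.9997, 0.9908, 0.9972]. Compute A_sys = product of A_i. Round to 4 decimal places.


Subsystems: [0.9527, 0.9997, 0.9908, 0.9972]
After subsystem 1 (A=0.9527): product = 0.9527
After subsystem 2 (A=0.9997): product = 0.9524
After subsystem 3 (A=0.9908): product = 0.9437
After subsystem 4 (A=0.9972): product = 0.941
A_sys = 0.941

0.941


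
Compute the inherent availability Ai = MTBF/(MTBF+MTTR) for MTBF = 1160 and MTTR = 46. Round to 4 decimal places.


MTBF = 1160
MTTR = 46
MTBF + MTTR = 1206
Ai = 1160 / 1206
Ai = 0.9619

0.9619


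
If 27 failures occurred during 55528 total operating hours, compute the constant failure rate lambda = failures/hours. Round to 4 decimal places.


failures = 27
total_hours = 55528
lambda = 27 / 55528
lambda = 0.0005

0.0005


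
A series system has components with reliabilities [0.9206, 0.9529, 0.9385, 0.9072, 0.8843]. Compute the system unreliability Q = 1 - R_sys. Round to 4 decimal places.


Components: [0.9206, 0.9529, 0.9385, 0.9072, 0.8843]
After component 1: product = 0.9206
After component 2: product = 0.8772
After component 3: product = 0.8233
After component 4: product = 0.7469
After component 5: product = 0.6605
R_sys = 0.6605
Q = 1 - 0.6605 = 0.3395

0.3395


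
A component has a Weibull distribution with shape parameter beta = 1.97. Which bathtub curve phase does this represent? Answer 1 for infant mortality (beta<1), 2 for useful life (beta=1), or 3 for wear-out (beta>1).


beta = 1.97
Compare beta to 1:
beta < 1 => infant mortality (phase 1)
beta = 1 => useful life (phase 2)
beta > 1 => wear-out (phase 3)
Since beta = 1.97, this is wear-out (increasing failure rate)
Phase = 3

3


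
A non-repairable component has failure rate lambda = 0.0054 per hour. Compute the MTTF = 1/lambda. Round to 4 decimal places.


lambda = 0.0054
MTTF = 1 / 0.0054
MTTF = 185.1852

185.1852


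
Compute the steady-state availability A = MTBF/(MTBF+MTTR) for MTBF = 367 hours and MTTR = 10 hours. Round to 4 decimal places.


MTBF = 367
MTTR = 10
MTBF + MTTR = 377
A = 367 / 377
A = 0.9735

0.9735


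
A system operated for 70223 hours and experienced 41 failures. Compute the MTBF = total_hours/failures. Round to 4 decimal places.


total_hours = 70223
failures = 41
MTBF = 70223 / 41
MTBF = 1712.7561

1712.7561


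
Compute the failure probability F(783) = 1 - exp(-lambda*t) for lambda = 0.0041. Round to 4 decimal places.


lambda = 0.0041, t = 783
lambda * t = 3.2103
exp(-3.2103) = 0.0403
F(t) = 1 - 0.0403
F(t) = 0.9597

0.9597


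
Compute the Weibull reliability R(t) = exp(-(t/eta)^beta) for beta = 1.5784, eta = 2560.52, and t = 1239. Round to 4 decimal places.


beta = 1.5784, eta = 2560.52, t = 1239
t/eta = 1239 / 2560.52 = 0.4839
(t/eta)^beta = 0.4839^1.5784 = 0.318
R(t) = exp(-0.318)
R(t) = 0.7276

0.7276


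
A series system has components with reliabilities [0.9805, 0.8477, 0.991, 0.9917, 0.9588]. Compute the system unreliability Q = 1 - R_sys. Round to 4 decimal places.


Components: [0.9805, 0.8477, 0.991, 0.9917, 0.9588]
After component 1: product = 0.9805
After component 2: product = 0.8312
After component 3: product = 0.8237
After component 4: product = 0.8169
After component 5: product = 0.7832
R_sys = 0.7832
Q = 1 - 0.7832 = 0.2168

0.2168


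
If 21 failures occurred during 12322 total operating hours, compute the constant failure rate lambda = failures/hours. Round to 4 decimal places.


failures = 21
total_hours = 12322
lambda = 21 / 12322
lambda = 0.0017

0.0017


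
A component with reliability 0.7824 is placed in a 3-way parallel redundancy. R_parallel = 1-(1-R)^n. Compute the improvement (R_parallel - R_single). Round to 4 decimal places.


R_single = 0.7824, n = 3
1 - R_single = 0.2176
(1 - R_single)^n = 0.2176^3 = 0.0103
R_parallel = 1 - 0.0103 = 0.9897
Improvement = 0.9897 - 0.7824
Improvement = 0.2073

0.2073


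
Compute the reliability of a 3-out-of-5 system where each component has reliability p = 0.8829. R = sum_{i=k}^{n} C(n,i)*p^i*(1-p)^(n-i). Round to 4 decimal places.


k = 3, n = 5, p = 0.8829
i=3: C(5,3)=10 * 0.8829^3 * 0.1171^2 = 0.0944
i=4: C(5,4)=5 * 0.8829^4 * 0.1171^1 = 0.3558
i=5: C(5,5)=1 * 0.8829^5 * 0.1171^0 = 0.5365
R = sum of terms = 0.9866

0.9866


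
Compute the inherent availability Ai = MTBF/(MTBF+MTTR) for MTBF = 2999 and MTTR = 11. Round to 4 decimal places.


MTBF = 2999
MTTR = 11
MTBF + MTTR = 3010
Ai = 2999 / 3010
Ai = 0.9963

0.9963


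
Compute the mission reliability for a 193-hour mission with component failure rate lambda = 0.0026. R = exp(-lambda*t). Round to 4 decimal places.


lambda = 0.0026
mission_time = 193
lambda * t = 0.0026 * 193 = 0.5018
R = exp(-0.5018)
R = 0.6054

0.6054


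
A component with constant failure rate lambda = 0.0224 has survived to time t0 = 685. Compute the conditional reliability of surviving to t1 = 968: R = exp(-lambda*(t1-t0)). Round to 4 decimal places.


lambda = 0.0224
t0 = 685, t1 = 968
t1 - t0 = 283
lambda * (t1-t0) = 0.0224 * 283 = 6.3392
R = exp(-6.3392)
R = 0.0018

0.0018


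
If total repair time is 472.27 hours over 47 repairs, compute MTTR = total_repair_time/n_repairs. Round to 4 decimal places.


total_repair_time = 472.27
n_repairs = 47
MTTR = 472.27 / 47
MTTR = 10.0483

10.0483


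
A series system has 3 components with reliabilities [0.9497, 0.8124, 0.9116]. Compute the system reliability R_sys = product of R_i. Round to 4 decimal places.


Components: [0.9497, 0.8124, 0.9116]
After component 1 (R=0.9497): product = 0.9497
After component 2 (R=0.8124): product = 0.7715
After component 3 (R=0.9116): product = 0.7033
R_sys = 0.7033

0.7033


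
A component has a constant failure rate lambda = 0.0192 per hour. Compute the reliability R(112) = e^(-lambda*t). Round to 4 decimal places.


lambda = 0.0192
t = 112
lambda * t = 2.1504
R(t) = e^(-2.1504)
R(t) = 0.1164

0.1164


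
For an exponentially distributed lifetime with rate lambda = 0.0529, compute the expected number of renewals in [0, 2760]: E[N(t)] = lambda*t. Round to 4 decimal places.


lambda = 0.0529
t = 2760
E[N(t)] = lambda * t
E[N(t)] = 0.0529 * 2760
E[N(t)] = 146.004

146.004


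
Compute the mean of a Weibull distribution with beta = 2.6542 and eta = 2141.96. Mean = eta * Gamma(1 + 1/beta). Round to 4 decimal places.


beta = 2.6542, eta = 2141.96
1/beta = 0.3768
1 + 1/beta = 1.3768
Gamma(1.3768) = 0.8888
Mean = 2141.96 * 0.8888
Mean = 1903.7275

1903.7275


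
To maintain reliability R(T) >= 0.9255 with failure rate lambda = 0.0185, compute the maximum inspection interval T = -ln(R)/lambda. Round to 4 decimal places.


R_target = 0.9255
lambda = 0.0185
-ln(0.9255) = 0.0774
T = 0.0774 / 0.0185
T = 4.1849

4.1849


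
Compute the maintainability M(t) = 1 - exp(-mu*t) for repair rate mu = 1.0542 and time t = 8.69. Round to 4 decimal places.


mu = 1.0542, t = 8.69
mu * t = 1.0542 * 8.69 = 9.161
exp(-9.161) = 0.0001
M(t) = 1 - 0.0001
M(t) = 0.9999

0.9999


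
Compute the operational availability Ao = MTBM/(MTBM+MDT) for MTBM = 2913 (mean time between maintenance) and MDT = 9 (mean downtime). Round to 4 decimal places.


MTBM = 2913
MDT = 9
MTBM + MDT = 2922
Ao = 2913 / 2922
Ao = 0.9969

0.9969


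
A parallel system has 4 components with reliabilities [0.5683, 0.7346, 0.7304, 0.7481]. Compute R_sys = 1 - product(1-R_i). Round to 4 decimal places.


Components: [0.5683, 0.7346, 0.7304, 0.7481]
(1 - 0.5683) = 0.4317, running product = 0.4317
(1 - 0.7346) = 0.2654, running product = 0.1146
(1 - 0.7304) = 0.2696, running product = 0.0309
(1 - 0.7481) = 0.2519, running product = 0.0078
Product of (1-R_i) = 0.0078
R_sys = 1 - 0.0078 = 0.9922

0.9922


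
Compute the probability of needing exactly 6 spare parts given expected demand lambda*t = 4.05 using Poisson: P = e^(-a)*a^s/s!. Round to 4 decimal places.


a = 4.05, s = 6
e^(-a) = e^(-4.05) = 0.0174
a^s = 4.05^6 = 4412.9615
s! = 720
P = 0.0174 * 4412.9615 / 720
P = 0.1068

0.1068


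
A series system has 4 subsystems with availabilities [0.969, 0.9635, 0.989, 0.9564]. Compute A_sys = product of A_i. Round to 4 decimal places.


Subsystems: [0.969, 0.9635, 0.989, 0.9564]
After subsystem 1 (A=0.969): product = 0.969
After subsystem 2 (A=0.9635): product = 0.9336
After subsystem 3 (A=0.989): product = 0.9234
After subsystem 4 (A=0.9564): product = 0.8831
A_sys = 0.8831

0.8831


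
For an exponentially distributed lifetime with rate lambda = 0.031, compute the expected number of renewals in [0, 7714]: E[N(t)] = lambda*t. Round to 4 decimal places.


lambda = 0.031
t = 7714
E[N(t)] = lambda * t
E[N(t)] = 0.031 * 7714
E[N(t)] = 239.134

239.134


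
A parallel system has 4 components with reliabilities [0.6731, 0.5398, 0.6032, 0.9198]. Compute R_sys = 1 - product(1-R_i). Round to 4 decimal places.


Components: [0.6731, 0.5398, 0.6032, 0.9198]
(1 - 0.6731) = 0.3269, running product = 0.3269
(1 - 0.5398) = 0.4602, running product = 0.1504
(1 - 0.6032) = 0.3968, running product = 0.0597
(1 - 0.9198) = 0.0802, running product = 0.0048
Product of (1-R_i) = 0.0048
R_sys = 1 - 0.0048 = 0.9952

0.9952


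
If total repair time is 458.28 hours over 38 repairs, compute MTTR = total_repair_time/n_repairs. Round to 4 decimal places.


total_repair_time = 458.28
n_repairs = 38
MTTR = 458.28 / 38
MTTR = 12.06

12.06


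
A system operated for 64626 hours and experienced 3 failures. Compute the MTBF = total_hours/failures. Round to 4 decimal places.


total_hours = 64626
failures = 3
MTBF = 64626 / 3
MTBF = 21542.0

21542.0


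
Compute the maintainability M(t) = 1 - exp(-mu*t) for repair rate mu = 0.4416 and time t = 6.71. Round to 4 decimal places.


mu = 0.4416, t = 6.71
mu * t = 0.4416 * 6.71 = 2.9631
exp(-2.9631) = 0.0517
M(t) = 1 - 0.0517
M(t) = 0.9483

0.9483


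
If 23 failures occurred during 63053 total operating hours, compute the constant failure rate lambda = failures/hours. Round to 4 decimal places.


failures = 23
total_hours = 63053
lambda = 23 / 63053
lambda = 0.0004

0.0004


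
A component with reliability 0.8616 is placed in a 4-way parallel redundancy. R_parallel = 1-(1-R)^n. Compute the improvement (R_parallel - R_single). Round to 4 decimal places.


R_single = 0.8616, n = 4
1 - R_single = 0.1384
(1 - R_single)^n = 0.1384^4 = 0.0004
R_parallel = 1 - 0.0004 = 0.9996
Improvement = 0.9996 - 0.8616
Improvement = 0.138

0.138


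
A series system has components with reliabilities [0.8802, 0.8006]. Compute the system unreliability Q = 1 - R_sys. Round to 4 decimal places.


Components: [0.8802, 0.8006]
After component 1: product = 0.8802
After component 2: product = 0.7047
R_sys = 0.7047
Q = 1 - 0.7047 = 0.2953

0.2953


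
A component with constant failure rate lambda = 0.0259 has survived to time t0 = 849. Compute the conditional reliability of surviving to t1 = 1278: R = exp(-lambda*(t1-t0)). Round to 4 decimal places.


lambda = 0.0259
t0 = 849, t1 = 1278
t1 - t0 = 429
lambda * (t1-t0) = 0.0259 * 429 = 11.1111
R = exp(-11.1111)
R = 0.0

0.0


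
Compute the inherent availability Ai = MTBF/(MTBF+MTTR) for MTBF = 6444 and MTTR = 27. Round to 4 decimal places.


MTBF = 6444
MTTR = 27
MTBF + MTTR = 6471
Ai = 6444 / 6471
Ai = 0.9958

0.9958


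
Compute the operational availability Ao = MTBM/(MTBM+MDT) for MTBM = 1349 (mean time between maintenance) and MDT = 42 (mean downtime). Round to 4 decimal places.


MTBM = 1349
MDT = 42
MTBM + MDT = 1391
Ao = 1349 / 1391
Ao = 0.9698

0.9698


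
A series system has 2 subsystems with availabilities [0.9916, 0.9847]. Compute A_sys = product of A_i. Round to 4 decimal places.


Subsystems: [0.9916, 0.9847]
After subsystem 1 (A=0.9916): product = 0.9916
After subsystem 2 (A=0.9847): product = 0.9764
A_sys = 0.9764

0.9764


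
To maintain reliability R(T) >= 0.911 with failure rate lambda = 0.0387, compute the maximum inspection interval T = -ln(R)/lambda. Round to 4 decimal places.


R_target = 0.911
lambda = 0.0387
-ln(0.911) = 0.0932
T = 0.0932 / 0.0387
T = 2.4086

2.4086


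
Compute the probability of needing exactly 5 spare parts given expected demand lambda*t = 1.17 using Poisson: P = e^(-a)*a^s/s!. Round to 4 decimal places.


a = 1.17, s = 5
e^(-a) = e^(-1.17) = 0.3104
a^s = 1.17^5 = 2.1924
s! = 120
P = 0.3104 * 2.1924 / 120
P = 0.0057

0.0057


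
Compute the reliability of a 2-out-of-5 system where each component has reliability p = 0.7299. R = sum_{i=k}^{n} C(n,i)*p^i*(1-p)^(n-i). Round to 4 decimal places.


k = 2, n = 5, p = 0.7299
i=2: C(5,2)=10 * 0.7299^2 * 0.2701^3 = 0.105
i=3: C(5,3)=10 * 0.7299^3 * 0.2701^2 = 0.2837
i=4: C(5,4)=5 * 0.7299^4 * 0.2701^1 = 0.3833
i=5: C(5,5)=1 * 0.7299^5 * 0.2701^0 = 0.2072
R = sum of terms = 0.9791

0.9791


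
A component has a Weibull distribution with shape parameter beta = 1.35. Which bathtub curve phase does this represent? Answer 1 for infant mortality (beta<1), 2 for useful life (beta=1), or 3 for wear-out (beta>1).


beta = 1.35
Compare beta to 1:
beta < 1 => infant mortality (phase 1)
beta = 1 => useful life (phase 2)
beta > 1 => wear-out (phase 3)
Since beta = 1.35, this is wear-out (increasing failure rate)
Phase = 3

3


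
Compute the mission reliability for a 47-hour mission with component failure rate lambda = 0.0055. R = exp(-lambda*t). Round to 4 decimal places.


lambda = 0.0055
mission_time = 47
lambda * t = 0.0055 * 47 = 0.2585
R = exp(-0.2585)
R = 0.7722

0.7722


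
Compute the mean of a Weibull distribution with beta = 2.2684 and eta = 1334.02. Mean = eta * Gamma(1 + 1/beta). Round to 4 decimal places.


beta = 2.2684, eta = 1334.02
1/beta = 0.4408
1 + 1/beta = 1.4408
Gamma(1.4408) = 0.8858
Mean = 1334.02 * 0.8858
Mean = 1181.6611

1181.6611


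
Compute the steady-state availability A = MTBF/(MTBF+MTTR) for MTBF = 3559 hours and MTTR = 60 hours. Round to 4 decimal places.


MTBF = 3559
MTTR = 60
MTBF + MTTR = 3619
A = 3559 / 3619
A = 0.9834

0.9834


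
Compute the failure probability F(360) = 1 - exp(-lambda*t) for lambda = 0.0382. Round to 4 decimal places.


lambda = 0.0382, t = 360
lambda * t = 13.752
exp(-13.752) = 0.0
F(t) = 1 - 0.0
F(t) = 1.0

1.0


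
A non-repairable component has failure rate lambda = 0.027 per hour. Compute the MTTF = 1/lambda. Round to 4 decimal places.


lambda = 0.027
MTTF = 1 / 0.027
MTTF = 37.037

37.037


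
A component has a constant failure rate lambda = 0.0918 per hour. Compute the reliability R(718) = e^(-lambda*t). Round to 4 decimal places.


lambda = 0.0918
t = 718
lambda * t = 65.9124
R(t) = e^(-65.9124)
R(t) = 0.0

0.0


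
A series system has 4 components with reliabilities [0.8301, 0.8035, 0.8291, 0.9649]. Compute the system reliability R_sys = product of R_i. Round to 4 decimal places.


Components: [0.8301, 0.8035, 0.8291, 0.9649]
After component 1 (R=0.8301): product = 0.8301
After component 2 (R=0.8035): product = 0.667
After component 3 (R=0.8291): product = 0.553
After component 4 (R=0.9649): product = 0.5336
R_sys = 0.5336

0.5336


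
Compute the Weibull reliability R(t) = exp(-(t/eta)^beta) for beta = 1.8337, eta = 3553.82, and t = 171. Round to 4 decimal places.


beta = 1.8337, eta = 3553.82, t = 171
t/eta = 171 / 3553.82 = 0.0481
(t/eta)^beta = 0.0481^1.8337 = 0.0038
R(t) = exp(-0.0038)
R(t) = 0.9962

0.9962


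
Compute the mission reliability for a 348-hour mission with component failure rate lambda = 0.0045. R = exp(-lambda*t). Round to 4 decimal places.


lambda = 0.0045
mission_time = 348
lambda * t = 0.0045 * 348 = 1.566
R = exp(-1.566)
R = 0.2089

0.2089


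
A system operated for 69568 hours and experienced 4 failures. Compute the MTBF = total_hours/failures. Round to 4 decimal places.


total_hours = 69568
failures = 4
MTBF = 69568 / 4
MTBF = 17392.0

17392.0


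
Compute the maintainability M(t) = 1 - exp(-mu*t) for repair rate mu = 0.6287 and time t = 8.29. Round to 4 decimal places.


mu = 0.6287, t = 8.29
mu * t = 0.6287 * 8.29 = 5.2119
exp(-5.2119) = 0.0055
M(t) = 1 - 0.0055
M(t) = 0.9945

0.9945


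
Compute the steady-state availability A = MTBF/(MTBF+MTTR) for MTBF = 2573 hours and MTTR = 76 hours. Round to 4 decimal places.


MTBF = 2573
MTTR = 76
MTBF + MTTR = 2649
A = 2573 / 2649
A = 0.9713

0.9713


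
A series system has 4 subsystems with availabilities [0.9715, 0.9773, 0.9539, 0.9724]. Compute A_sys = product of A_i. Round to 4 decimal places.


Subsystems: [0.9715, 0.9773, 0.9539, 0.9724]
After subsystem 1 (A=0.9715): product = 0.9715
After subsystem 2 (A=0.9773): product = 0.9494
After subsystem 3 (A=0.9539): product = 0.9057
After subsystem 4 (A=0.9724): product = 0.8807
A_sys = 0.8807

0.8807


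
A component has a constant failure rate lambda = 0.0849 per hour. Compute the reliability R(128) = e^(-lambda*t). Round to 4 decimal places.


lambda = 0.0849
t = 128
lambda * t = 10.8672
R(t) = e^(-10.8672)
R(t) = 0.0

0.0


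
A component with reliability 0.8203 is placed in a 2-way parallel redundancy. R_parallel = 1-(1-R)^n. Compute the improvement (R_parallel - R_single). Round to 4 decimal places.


R_single = 0.8203, n = 2
1 - R_single = 0.1797
(1 - R_single)^n = 0.1797^2 = 0.0323
R_parallel = 1 - 0.0323 = 0.9677
Improvement = 0.9677 - 0.8203
Improvement = 0.1474

0.1474


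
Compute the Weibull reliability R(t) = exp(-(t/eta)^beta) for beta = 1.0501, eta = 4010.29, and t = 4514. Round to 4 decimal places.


beta = 1.0501, eta = 4010.29, t = 4514
t/eta = 4514 / 4010.29 = 1.1256
(t/eta)^beta = 1.1256^1.0501 = 1.1323
R(t) = exp(-1.1323)
R(t) = 0.3223

0.3223


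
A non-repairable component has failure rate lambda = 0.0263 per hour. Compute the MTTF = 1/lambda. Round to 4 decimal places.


lambda = 0.0263
MTTF = 1 / 0.0263
MTTF = 38.0228

38.0228


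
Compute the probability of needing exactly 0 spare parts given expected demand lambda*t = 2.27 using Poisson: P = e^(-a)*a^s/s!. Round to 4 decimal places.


a = 2.27, s = 0
e^(-a) = e^(-2.27) = 0.1033
a^s = 2.27^0 = 1.0
s! = 1
P = 0.1033 * 1.0 / 1
P = 0.1033

0.1033


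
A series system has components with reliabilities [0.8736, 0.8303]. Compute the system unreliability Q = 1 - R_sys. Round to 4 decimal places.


Components: [0.8736, 0.8303]
After component 1: product = 0.8736
After component 2: product = 0.7254
R_sys = 0.7254
Q = 1 - 0.7254 = 0.2746

0.2746


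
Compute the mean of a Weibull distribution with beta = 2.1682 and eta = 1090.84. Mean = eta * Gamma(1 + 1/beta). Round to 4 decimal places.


beta = 2.1682, eta = 1090.84
1/beta = 0.4612
1 + 1/beta = 1.4612
Gamma(1.4612) = 0.8856
Mean = 1090.84 * 0.8856
Mean = 966.0515

966.0515


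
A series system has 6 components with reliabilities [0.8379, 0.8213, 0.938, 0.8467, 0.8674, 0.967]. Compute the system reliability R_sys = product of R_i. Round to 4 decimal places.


Components: [0.8379, 0.8213, 0.938, 0.8467, 0.8674, 0.967]
After component 1 (R=0.8379): product = 0.8379
After component 2 (R=0.8213): product = 0.6882
After component 3 (R=0.938): product = 0.6455
After component 4 (R=0.8467): product = 0.5465
After component 5 (R=0.8674): product = 0.4741
After component 6 (R=0.967): product = 0.4584
R_sys = 0.4584

0.4584


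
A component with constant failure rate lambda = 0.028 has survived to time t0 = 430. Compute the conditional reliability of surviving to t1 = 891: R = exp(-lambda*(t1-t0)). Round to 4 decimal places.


lambda = 0.028
t0 = 430, t1 = 891
t1 - t0 = 461
lambda * (t1-t0) = 0.028 * 461 = 12.908
R = exp(-12.908)
R = 0.0

0.0


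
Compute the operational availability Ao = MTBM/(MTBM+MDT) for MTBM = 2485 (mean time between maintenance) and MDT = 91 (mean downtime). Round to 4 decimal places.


MTBM = 2485
MDT = 91
MTBM + MDT = 2576
Ao = 2485 / 2576
Ao = 0.9647

0.9647


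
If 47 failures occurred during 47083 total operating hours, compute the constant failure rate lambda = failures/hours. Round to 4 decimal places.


failures = 47
total_hours = 47083
lambda = 47 / 47083
lambda = 0.001

0.001


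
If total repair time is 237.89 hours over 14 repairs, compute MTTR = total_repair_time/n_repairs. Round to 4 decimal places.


total_repair_time = 237.89
n_repairs = 14
MTTR = 237.89 / 14
MTTR = 16.9921

16.9921


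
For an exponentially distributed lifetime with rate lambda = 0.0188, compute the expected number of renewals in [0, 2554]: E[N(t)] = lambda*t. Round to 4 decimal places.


lambda = 0.0188
t = 2554
E[N(t)] = lambda * t
E[N(t)] = 0.0188 * 2554
E[N(t)] = 48.0152

48.0152


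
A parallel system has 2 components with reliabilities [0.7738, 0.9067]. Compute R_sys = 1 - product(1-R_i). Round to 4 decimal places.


Components: [0.7738, 0.9067]
(1 - 0.7738) = 0.2262, running product = 0.2262
(1 - 0.9067) = 0.0933, running product = 0.0211
Product of (1-R_i) = 0.0211
R_sys = 1 - 0.0211 = 0.9789

0.9789


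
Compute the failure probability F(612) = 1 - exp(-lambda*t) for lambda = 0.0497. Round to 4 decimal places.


lambda = 0.0497, t = 612
lambda * t = 30.4164
exp(-30.4164) = 0.0
F(t) = 1 - 0.0
F(t) = 1.0

1.0


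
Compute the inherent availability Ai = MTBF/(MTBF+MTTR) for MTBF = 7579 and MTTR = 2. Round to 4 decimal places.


MTBF = 7579
MTTR = 2
MTBF + MTTR = 7581
Ai = 7579 / 7581
Ai = 0.9997

0.9997


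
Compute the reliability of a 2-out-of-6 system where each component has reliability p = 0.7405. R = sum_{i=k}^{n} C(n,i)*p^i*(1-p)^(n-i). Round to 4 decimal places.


k = 2, n = 6, p = 0.7405
i=2: C(6,2)=15 * 0.7405^2 * 0.2595^4 = 0.0373
i=3: C(6,3)=20 * 0.7405^3 * 0.2595^3 = 0.1419
i=4: C(6,4)=15 * 0.7405^4 * 0.2595^2 = 0.3037
i=5: C(6,5)=6 * 0.7405^5 * 0.2595^1 = 0.3467
i=6: C(6,6)=1 * 0.7405^6 * 0.2595^0 = 0.1649
R = sum of terms = 0.9945

0.9945


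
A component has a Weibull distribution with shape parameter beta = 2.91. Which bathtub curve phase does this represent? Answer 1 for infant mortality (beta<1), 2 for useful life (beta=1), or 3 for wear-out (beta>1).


beta = 2.91
Compare beta to 1:
beta < 1 => infant mortality (phase 1)
beta = 1 => useful life (phase 2)
beta > 1 => wear-out (phase 3)
Since beta = 2.91, this is wear-out (increasing failure rate)
Phase = 3

3


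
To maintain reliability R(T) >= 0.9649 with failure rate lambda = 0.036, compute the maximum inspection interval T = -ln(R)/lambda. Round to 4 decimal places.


R_target = 0.9649
lambda = 0.036
-ln(0.9649) = 0.0357
T = 0.0357 / 0.036
T = 0.9925

0.9925


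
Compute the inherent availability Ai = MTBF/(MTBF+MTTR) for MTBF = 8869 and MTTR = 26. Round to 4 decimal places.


MTBF = 8869
MTTR = 26
MTBF + MTTR = 8895
Ai = 8869 / 8895
Ai = 0.9971

0.9971


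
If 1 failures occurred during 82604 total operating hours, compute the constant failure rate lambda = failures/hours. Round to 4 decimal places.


failures = 1
total_hours = 82604
lambda = 1 / 82604
lambda = 0.0

0.0


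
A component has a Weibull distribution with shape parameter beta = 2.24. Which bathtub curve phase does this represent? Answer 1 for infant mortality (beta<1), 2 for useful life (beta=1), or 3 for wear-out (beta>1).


beta = 2.24
Compare beta to 1:
beta < 1 => infant mortality (phase 1)
beta = 1 => useful life (phase 2)
beta > 1 => wear-out (phase 3)
Since beta = 2.24, this is wear-out (increasing failure rate)
Phase = 3

3


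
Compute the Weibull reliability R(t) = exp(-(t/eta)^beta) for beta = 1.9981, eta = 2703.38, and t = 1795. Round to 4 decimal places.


beta = 1.9981, eta = 2703.38, t = 1795
t/eta = 1795 / 2703.38 = 0.664
(t/eta)^beta = 0.664^1.9981 = 0.4412
R(t) = exp(-0.4412)
R(t) = 0.6433

0.6433


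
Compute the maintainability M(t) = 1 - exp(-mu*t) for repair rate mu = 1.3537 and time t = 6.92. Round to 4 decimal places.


mu = 1.3537, t = 6.92
mu * t = 1.3537 * 6.92 = 9.3676
exp(-9.3676) = 0.0001
M(t) = 1 - 0.0001
M(t) = 0.9999

0.9999


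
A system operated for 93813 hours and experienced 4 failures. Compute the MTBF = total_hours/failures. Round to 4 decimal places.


total_hours = 93813
failures = 4
MTBF = 93813 / 4
MTBF = 23453.25

23453.25


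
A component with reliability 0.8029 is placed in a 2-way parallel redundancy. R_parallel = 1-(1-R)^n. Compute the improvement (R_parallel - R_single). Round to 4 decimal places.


R_single = 0.8029, n = 2
1 - R_single = 0.1971
(1 - R_single)^n = 0.1971^2 = 0.0388
R_parallel = 1 - 0.0388 = 0.9612
Improvement = 0.9612 - 0.8029
Improvement = 0.1583

0.1583


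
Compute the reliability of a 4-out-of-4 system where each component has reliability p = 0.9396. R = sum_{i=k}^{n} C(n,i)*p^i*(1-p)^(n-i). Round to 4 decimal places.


k = 4, n = 4, p = 0.9396
i=4: C(4,4)=1 * 0.9396^4 * 0.0604^0 = 0.7794
R = sum of terms = 0.7794

0.7794


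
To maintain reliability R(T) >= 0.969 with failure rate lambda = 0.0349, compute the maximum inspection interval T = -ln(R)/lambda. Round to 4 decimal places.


R_target = 0.969
lambda = 0.0349
-ln(0.969) = 0.0315
T = 0.0315 / 0.0349
T = 0.9023

0.9023


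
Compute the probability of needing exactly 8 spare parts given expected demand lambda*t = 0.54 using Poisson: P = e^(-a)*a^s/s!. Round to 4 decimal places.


a = 0.54, s = 8
e^(-a) = e^(-0.54) = 0.5827
a^s = 0.54^8 = 0.0072
s! = 40320
P = 0.5827 * 0.0072 / 40320
P = 0.0

0.0


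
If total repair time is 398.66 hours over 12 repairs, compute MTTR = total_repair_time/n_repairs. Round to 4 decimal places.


total_repair_time = 398.66
n_repairs = 12
MTTR = 398.66 / 12
MTTR = 33.2217

33.2217


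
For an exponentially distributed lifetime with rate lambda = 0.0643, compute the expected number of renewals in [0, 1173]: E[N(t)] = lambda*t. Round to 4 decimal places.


lambda = 0.0643
t = 1173
E[N(t)] = lambda * t
E[N(t)] = 0.0643 * 1173
E[N(t)] = 75.4239

75.4239


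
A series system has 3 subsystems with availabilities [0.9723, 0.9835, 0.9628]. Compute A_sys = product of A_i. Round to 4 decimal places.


Subsystems: [0.9723, 0.9835, 0.9628]
After subsystem 1 (A=0.9723): product = 0.9723
After subsystem 2 (A=0.9835): product = 0.9563
After subsystem 3 (A=0.9628): product = 0.9207
A_sys = 0.9207

0.9207
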